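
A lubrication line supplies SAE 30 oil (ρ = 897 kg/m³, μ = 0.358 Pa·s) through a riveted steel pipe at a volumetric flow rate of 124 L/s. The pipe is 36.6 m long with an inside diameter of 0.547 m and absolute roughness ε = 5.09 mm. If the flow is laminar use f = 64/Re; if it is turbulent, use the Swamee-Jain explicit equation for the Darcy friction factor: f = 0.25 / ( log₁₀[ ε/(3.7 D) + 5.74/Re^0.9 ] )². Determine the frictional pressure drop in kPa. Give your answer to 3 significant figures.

ΔP ≈ 0.739 kPa

Q = 124 L/s = 124/1000 = 0.124 m³/s.
Cross-sectional area A = πD²/4 = π(0.547)²/4 = 0.235 m²; mean velocity V = Q/A = 0.124/0.235 = 0.5277 m/s.
Reynolds number Re = ρVD/μ = 897 · 0.5277 · 0.547 / 0.358 = 723.2.
Re < 2300 → laminar flow, so f = 64/Re = 64/723.2 = 0.0885 (the turbulent correlation is not needed).
Darcy-Weisbach: ΔP = f(L/D)(ρV²/2) = 0.0885·(36.6/0.547)·(897·0.5277²/2) = 0.0885·66.91·124.9 = 739.4 Pa.
ΔP = 739.4 Pa = 0.739 kPa.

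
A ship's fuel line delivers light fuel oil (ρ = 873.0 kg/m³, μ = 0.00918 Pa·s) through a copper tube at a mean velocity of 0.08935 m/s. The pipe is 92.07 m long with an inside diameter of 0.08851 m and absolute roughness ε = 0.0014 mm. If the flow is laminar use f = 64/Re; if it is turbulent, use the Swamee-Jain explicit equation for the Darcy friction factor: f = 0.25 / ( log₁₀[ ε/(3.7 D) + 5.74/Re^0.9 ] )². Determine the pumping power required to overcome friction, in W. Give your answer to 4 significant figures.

P ≈ 0.1696 W

Reynolds number Re = ρVD/μ = 873 · 0.08935 · 0.08851 / 0.00918 = 752.1.
Re < 2300 → laminar flow, so f = 64/Re = 64/752.1 = 0.0851 (the turbulent correlation is not needed).
Darcy-Weisbach: ΔP = f(L/D)(ρV²/2) = 0.0851·(92.07/0.08851)·(873·0.08935²/2) = 0.0851·1040·3.485 = 308.5 Pa.
Q = V·A = 0.08935·0.006153 = 0.0005498 m³/s.
Pumping power P = QΔP = 0.0005498·308.5 = 0.16959 W = 0.1696 W.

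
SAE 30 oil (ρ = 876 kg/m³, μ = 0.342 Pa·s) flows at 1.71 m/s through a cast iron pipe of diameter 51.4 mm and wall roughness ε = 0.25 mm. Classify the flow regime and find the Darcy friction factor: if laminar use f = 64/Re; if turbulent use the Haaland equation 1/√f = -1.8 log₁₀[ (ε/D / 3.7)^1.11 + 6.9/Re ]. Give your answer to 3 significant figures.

Re = ρVD/μ = 876·1.71·0.0514/0.342 = 225.1.
Re < 2300 → laminar, so f = 64/Re = 0.2843 (roughness is irrelevant in laminar flow).

f ≈ 0.284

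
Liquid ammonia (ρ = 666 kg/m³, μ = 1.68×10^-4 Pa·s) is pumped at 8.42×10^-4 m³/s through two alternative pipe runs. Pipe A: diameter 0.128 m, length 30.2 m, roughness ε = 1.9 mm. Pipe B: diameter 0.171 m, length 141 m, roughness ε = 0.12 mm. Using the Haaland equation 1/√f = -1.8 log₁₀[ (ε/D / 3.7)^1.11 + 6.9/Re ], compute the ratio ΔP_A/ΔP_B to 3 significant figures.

ΔP_A/ΔP_B ≈ 1.58

Pipe A: V = Q/A = 0.000842/0.01287 = 0.06543 m/s; Re = 3.32e+04; ε/D = 0.0148; Haaland → f = 0.04493; ΔP_A = f(L/D)(ρV²/2) = 15.12 Pa.
Pipe B: V = Q/A = 0.000842/0.02297 = 0.03666 m/s; Re = 2.485e+04; ε/D = 0.000702; Haaland → f = 0.02587; ΔP_B = f(L/D)(ρV²/2) = 9.548 Pa.
ΔP_A/ΔP_B = 15.12/9.548 = 1.58.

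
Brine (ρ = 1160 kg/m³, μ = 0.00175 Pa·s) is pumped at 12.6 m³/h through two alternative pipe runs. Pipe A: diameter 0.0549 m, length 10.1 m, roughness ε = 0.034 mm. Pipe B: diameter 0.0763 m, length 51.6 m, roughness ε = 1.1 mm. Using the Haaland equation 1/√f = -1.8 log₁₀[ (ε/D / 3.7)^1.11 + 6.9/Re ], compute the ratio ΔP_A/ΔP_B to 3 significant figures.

Pipe A: V = Q/A = 0.0035/0.002367 = 1.479 m/s; Re = 5.381e+04; ε/D = 0.000619; Haaland → f = 0.02236; ΔP_A = f(L/D)(ρV²/2) = 5215 Pa.
Pipe B: V = Q/A = 0.0035/0.004572 = 0.7655 m/s; Re = 3.871e+04; ε/D = 0.0144; Haaland → f = 0.04431; ΔP_B = f(L/D)(ρV²/2) = 1.018e+04 Pa.
ΔP_A/ΔP_B = 5215/1.018e+04 = 0.512.

ΔP_A/ΔP_B ≈ 0.512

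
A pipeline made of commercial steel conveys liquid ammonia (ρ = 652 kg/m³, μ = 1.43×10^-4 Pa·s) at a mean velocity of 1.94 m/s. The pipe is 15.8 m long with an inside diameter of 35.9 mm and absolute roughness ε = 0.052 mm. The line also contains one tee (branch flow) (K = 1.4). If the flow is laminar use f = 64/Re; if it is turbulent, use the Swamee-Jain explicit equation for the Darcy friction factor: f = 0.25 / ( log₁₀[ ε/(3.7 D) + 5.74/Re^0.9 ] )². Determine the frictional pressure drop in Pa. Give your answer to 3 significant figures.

ΔP ≈ 13800 Pa

Reynolds number Re = ρVD/μ = 652 · 1.94 · 0.0359 / 0.000143 = 3.175e+05.
Re > 4000 → turbulent. Relative roughness ε/D = 5.2e-05/0.0359 = 0.00145. Swamee-Jain: f = 0.25/(log₁₀[0.00145/3.7 + 5.74/3.175e+05^0.9])² = 0.25/(log₁₀[0.000391 + 6.42e-05])² = 0.25/(-3.341)² = 0.02239.
Total minor-loss coefficient ΣK = 1·1.4 = 1.4.
ΔP = [f·L/D + ΣK]·(ρV²/2) = [0.02239·15.8/0.0359 + 1.4]·(652·1.94²/2) = [9.855 + 1.4]·1227 = 1.381e+04 Pa.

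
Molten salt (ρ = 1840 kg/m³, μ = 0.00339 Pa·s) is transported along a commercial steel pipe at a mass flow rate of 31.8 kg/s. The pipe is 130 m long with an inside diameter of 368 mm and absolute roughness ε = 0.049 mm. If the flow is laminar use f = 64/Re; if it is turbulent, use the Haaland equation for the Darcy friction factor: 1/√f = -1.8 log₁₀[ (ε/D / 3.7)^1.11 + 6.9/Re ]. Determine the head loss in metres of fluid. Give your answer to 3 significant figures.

h_f ≈ 0.0110 m

A = πD²/4 = π(0.368)²/4 = 0.1064 m²; mean velocity V = ṁ/(ρA) = 31.8/(1840 · 0.1064) = 0.1625 m/s.
Reynolds number Re = ρVD/μ = 1840 · 0.1625 · 0.368 / 0.00339 = 3.246e+04.
Re > 4000 → turbulent. Relative roughness ε/D = 4.9e-05/0.368 = 0.000133. Haaland: 1/√f = -1.8 log₁₀[(0.000133/3.7)^1.11 + 6.9/3.246e+04] = -1.8 log₁₀[1.17e-05 + 0.000213] = 6.569, so f = 0.02318.
Darcy-Weisbach: ΔP = f(L/D)(ρV²/2) = 0.02318·(130/0.368)·(1840·0.1625²/2) = 0.02318·353.3·24.29 = 198.9 Pa.
Head loss h_f = ΔP/(ρg) = 198.9/(1840·9.81) = 0.0110 m.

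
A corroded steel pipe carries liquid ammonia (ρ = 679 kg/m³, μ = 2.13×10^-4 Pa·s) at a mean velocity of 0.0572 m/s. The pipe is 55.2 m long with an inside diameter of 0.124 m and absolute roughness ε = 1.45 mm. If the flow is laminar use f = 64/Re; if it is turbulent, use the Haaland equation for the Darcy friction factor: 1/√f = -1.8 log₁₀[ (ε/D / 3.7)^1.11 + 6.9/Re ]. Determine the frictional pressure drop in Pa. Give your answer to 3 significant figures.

ΔP ≈ 20.9 Pa

Reynolds number Re = ρVD/μ = 679 · 0.0572 · 0.124 / 0.000213 = 2.261e+04.
Re > 4000 → turbulent. Relative roughness ε/D = 0.00145/0.124 = 0.0117. Haaland: 1/√f = -1.8 log₁₀[(0.0117/3.7)^1.11 + 6.9/2.261e+04] = -1.8 log₁₀[0.00168 + 0.000305] = 4.865, so f = 0.04225.
Darcy-Weisbach: ΔP = f(L/D)(ρV²/2) = 0.04225·(55.2/0.124)·(679·0.0572²/2) = 0.04225·445.2·1.111 = 20.89 Pa.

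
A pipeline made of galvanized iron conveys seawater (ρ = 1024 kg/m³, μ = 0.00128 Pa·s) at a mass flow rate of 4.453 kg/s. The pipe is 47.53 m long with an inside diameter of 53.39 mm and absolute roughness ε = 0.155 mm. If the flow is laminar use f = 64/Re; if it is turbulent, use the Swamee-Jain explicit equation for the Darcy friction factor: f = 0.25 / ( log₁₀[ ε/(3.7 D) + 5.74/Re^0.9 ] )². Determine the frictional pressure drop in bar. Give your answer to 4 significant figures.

ΔP ≈ 0.4776 bar

A = πD²/4 = π(0.05339)²/4 = 0.002239 m²; mean velocity V = ṁ/(ρA) = 4.453/(1024 · 0.002239) = 1.942 m/s.
Reynolds number Re = ρVD/μ = 1024 · 1.942 · 0.05339 / 0.00128 = 8.296e+04.
Re > 4000 → turbulent. Relative roughness ε/D = 0.000155/0.05339 = 0.0029. Swamee-Jain: f = 0.25/(log₁₀[0.0029/3.7 + 5.74/8.296e+04^0.9])² = 0.25/(log₁₀[0.000785 + 0.000215])² = 0.25/(-3)² = 0.02777.
Darcy-Weisbach: ΔP = f(L/D)(ρV²/2) = 0.02777·(47.53/0.05339)·(1024·1.942²/2) = 0.02777·890.2·1932 = 4.776e+04 Pa.
ΔP = 4.776e+04 Pa = 0.4776 bar.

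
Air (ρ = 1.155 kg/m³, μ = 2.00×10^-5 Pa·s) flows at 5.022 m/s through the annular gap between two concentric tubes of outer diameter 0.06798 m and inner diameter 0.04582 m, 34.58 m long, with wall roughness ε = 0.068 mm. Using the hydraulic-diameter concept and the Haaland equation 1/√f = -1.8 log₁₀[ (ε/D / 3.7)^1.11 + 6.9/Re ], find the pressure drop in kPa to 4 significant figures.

Hydraulic diameter D_h = 4A/P = D_o - D_i = 0.06798 - 0.04582 = 0.02216 m.
Re = ρVD_h/μ = 1.155·5.022·0.02216/2e-05 = 6427.
ε/D_h = 6.8e-05/0.02216 = 0.00307; Haaland gives 1/√f = -1.8 log₁₀[0.00038+0.00107] = 5.108, so f = 0.03833.
ΔP = f(L/D_h)(ρV²/2) = 0.03833·34.58/0.02216·14.56 = 871.2 Pa.
ΔP = 0.8712 kPa.

ΔP ≈ 0.8712 kPa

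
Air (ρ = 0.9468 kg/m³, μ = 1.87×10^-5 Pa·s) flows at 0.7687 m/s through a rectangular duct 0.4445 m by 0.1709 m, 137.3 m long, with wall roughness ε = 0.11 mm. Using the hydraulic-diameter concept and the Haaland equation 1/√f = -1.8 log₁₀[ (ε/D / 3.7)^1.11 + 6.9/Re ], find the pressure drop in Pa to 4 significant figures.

Hydraulic diameter D_h = 4A/P = 4·(0.4445·0.1709)/(2·(0.4445+0.1709)) = 0.3039/1.231 = 0.2469 m.
Re = ρVD_h/μ = 0.9468·0.7687·0.2469/1.87e-05 = 9609.
ε/D_h = 0.00011/0.2469 = 0.000446; Haaland gives 1/√f = -1.8 log₁₀[4.46e-05+0.000718] = 5.612, so f = 0.03175.
ΔP = f(L/D_h)(ρV²/2) = 0.03175·137.3/0.2469·0.2797 = 4.94 Pa.

ΔP ≈ 4.940 Pa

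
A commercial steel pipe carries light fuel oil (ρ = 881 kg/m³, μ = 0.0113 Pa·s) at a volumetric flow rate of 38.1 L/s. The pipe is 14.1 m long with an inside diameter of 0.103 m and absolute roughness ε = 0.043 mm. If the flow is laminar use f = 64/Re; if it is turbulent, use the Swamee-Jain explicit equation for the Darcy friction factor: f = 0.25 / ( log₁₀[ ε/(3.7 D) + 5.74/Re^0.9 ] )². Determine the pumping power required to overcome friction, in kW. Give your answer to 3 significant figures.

Q = 38.1 L/s = 38.1/1000 = 0.0381 m³/s.
Cross-sectional area A = πD²/4 = π(0.103)²/4 = 0.008332 m²; mean velocity V = Q/A = 0.0381/0.008332 = 4.573 m/s.
Reynolds number Re = ρVD/μ = 881 · 4.573 · 0.103 / 0.0113 = 3.672e+04.
Re > 4000 → turbulent. Relative roughness ε/D = 4.3e-05/0.103 = 0.000417. Swamee-Jain: f = 0.25/(log₁₀[0.000417/3.7 + 5.74/3.672e+04^0.9])² = 0.25/(log₁₀[0.000113 + 0.000447])² = 0.25/(-3.252)² = 0.02364.
Darcy-Weisbach: ΔP = f(L/D)(ρV²/2) = 0.02364·(14.1/0.103)·(881·4.573²/2) = 0.02364·136.9·9210 = 2.981e+04 Pa.
Pumping power P = QΔP = 0.0381·2.981e+04 = 1136 W = 1.14 kW.

P ≈ 1.14 kW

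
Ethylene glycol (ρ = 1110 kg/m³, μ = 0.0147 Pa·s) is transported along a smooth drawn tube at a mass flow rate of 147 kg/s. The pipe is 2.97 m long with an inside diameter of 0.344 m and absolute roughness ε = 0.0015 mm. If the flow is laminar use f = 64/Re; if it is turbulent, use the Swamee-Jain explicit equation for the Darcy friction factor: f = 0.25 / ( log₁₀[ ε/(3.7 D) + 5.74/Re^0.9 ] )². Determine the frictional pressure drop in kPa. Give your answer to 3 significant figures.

A = πD²/4 = π(0.344)²/4 = 0.09294 m²; mean velocity V = ṁ/(ρA) = 147/(1110 · 0.09294) = 1.425 m/s.
Reynolds number Re = ρVD/μ = 1110 · 1.425 · 0.344 / 0.0147 = 3.701e+04.
Re > 4000 → turbulent. Relative roughness ε/D = 1.5e-06/0.344 = 4.36e-06. Swamee-Jain: f = 0.25/(log₁₀[4.36e-06/3.7 + 5.74/3.701e+04^0.9])² = 0.25/(log₁₀[1.18e-06 + 0.000444])² = 0.25/(-3.351)² = 0.02226.
Darcy-Weisbach: ΔP = f(L/D)(ρV²/2) = 0.02226·(2.97/0.344)·(1110·1.425²/2) = 0.02226·8.634·1127 = 216.5 Pa.
ΔP = 216.5 Pa = 0.217 kPa.

ΔP ≈ 0.217 kPa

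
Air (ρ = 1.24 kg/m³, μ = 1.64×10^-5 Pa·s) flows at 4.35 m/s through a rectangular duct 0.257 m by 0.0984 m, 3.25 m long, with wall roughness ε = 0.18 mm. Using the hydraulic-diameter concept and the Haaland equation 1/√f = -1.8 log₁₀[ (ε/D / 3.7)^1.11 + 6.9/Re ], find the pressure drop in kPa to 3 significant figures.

ΔP ≈ 0.00660 kPa

Hydraulic diameter D_h = 4A/P = 4·(0.257·0.0984)/(2·(0.257+0.0984)) = 0.1012/0.7108 = 0.1423 m.
Re = ρVD_h/μ = 1.24·4.35·0.1423/1.64e-05 = 4.681e+04.
ε/D_h = 0.00018/0.1423 = 0.00126; Haaland gives 1/√f = -1.8 log₁₀[0.000142+0.000147] = 6.369, so f = 0.02465.
ΔP = f(L/D_h)(ρV²/2) = 0.02465·3.25/0.1423·11.73 = 6.605 Pa.
ΔP = 0.00660 kPa.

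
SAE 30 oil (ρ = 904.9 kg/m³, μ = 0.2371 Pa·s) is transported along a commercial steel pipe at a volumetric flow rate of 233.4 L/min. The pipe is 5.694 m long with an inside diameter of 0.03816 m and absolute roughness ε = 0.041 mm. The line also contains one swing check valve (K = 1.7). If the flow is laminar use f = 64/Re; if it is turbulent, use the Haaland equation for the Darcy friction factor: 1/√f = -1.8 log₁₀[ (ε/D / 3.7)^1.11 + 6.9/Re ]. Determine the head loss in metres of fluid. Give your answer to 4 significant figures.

h_f ≈ 12.37 m

Q = 233.4 L/min = 233.4/60000 = 0.00389 m³/s.
Cross-sectional area A = πD²/4 = π(0.03816)²/4 = 0.001144 m²; mean velocity V = Q/A = 0.00389/0.001144 = 3.401 m/s.
Reynolds number Re = ρVD/μ = 904.9 · 3.401 · 0.03816 / 0.237 = 495.4.
Re < 2300 → laminar flow, so f = 64/Re = 64/495.4 = 0.1292 (the turbulent correlation is not needed).
Total minor-loss coefficient ΣK = 1·1.7 = 1.7.
ΔP = [f·L/D + ΣK]·(ρV²/2) = [0.1292·5.694/0.03816 + 1.7]·(904.9·3.401²/2) = [19.28 + 1.7]·5234 = 1.098e+05 Pa.
Head loss h_f = ΔP/(ρg) = 1.098e+05/(904.9·9.81) = 12.37 m.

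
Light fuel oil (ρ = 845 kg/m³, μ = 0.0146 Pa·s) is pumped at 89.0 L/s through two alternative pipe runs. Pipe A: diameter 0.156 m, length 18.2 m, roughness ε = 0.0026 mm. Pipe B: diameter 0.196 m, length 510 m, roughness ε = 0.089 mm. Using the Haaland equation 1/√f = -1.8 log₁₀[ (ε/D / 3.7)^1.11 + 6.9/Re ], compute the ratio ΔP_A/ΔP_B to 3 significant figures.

ΔP_A/ΔP_B ≈ 0.101

Pipe A: V = Q/A = 0.089/0.01911 = 4.656 m/s; Re = 4.204e+04; ε/D = 1.67e-05; Haaland → f = 0.02158; ΔP_A = f(L/D)(ρV²/2) = 2.306e+04 Pa.
Pipe B: V = Q/A = 0.089/0.03017 = 2.95 m/s; Re = 3.346e+04; ε/D = 0.000454; Haaland → f = 0.02383; ΔP_B = f(L/D)(ρV²/2) = 2.279e+05 Pa.
ΔP_A/ΔP_B = 2.306e+04/2.279e+05 = 0.101.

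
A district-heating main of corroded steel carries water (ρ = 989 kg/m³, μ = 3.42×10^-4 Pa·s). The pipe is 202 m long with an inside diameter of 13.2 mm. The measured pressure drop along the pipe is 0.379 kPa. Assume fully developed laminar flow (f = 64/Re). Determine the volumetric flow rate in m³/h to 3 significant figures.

For laminar flow, f = 64/Re with Re = ρVD/μ, so Darcy-Weisbach reduces to ΔP = 32μLV/D². Solving for V: V = ΔP·D²/(32μL) = 379·(0.0132)²/(32·0.000342·202) = 0.02987 m/s.
Check: Re = ρVD/μ = 989·0.02987·0.0132/0.000342 = 1140 < 2300, so the laminar assumption holds.
Q = V·A = 0.02987·(π/4·0.0132²) = 4.088e-06 m³/s = 0.0147 m³/h.

Q ≈ 0.0147 m³/h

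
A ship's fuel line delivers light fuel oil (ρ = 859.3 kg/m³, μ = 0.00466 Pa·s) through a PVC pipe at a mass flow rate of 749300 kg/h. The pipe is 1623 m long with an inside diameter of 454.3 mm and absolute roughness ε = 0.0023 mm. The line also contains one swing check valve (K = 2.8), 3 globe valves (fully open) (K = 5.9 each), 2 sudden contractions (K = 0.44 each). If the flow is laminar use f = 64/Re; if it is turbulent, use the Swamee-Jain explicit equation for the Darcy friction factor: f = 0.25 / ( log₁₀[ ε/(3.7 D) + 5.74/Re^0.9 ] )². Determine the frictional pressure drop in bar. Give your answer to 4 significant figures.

ΔP ≈ 0.7908 bar

ṁ = 749300 kg/h = 749300/3600 = 208.1 kg/s.
A = πD²/4 = π(0.4543)²/4 = 0.1621 m²; mean velocity V = ṁ/(ρA) = 208.1/(859.3 · 0.1621) = 1.494 m/s.
Reynolds number Re = ρVD/μ = 859.3 · 1.494 · 0.4543 / 0.00466 = 1.252e+05.
Re > 4000 → turbulent. Relative roughness ε/D = 2.3e-06/0.4543 = 5.06e-06. Swamee-Jain: f = 0.25/(log₁₀[5.06e-06/3.7 + 5.74/1.252e+05^0.9])² = 0.25/(log₁₀[1.37e-06 + 0.000148])² = 0.25/(-3.825)² = 0.01709.
Total minor-loss coefficient ΣK = 1·2.8 + 3·5.9 + 2·0.44 = 21.4.
ΔP = [f·L/D + ΣK]·(ρV²/2) = [0.01709·1623/0.4543 + 21.4]·(859.3·1.494²/2) = [61.05 + 21.4]·959.4 = 7.908e+04 Pa.
ΔP = 7.908e+04 Pa = 0.7908 bar.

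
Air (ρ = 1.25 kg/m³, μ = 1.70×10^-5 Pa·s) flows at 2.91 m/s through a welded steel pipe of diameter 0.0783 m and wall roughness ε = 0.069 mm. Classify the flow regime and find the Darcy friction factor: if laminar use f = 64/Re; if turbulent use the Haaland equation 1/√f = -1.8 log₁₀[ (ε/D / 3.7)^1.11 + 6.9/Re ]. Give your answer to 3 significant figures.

Re = ρVD/μ = 1.25·2.91·0.0783/1.7e-05 = 1.675e+04.
Re > 4000 → turbulent. ε/D = 6.9e-05/0.0783 = 0.000881; Haaland: 1/√f = -1.8 log₁₀[9.51e-05 + 0.000412] = 5.931, so f = 0.02843.

f ≈ 0.0284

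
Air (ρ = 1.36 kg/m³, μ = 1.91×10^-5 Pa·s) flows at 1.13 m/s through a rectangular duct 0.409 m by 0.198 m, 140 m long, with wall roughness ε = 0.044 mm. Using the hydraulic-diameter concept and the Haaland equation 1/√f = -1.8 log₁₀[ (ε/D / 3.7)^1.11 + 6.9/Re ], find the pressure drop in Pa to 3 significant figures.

ΔP ≈ 11.7 Pa

Hydraulic diameter D_h = 4A/P = 4·(0.409·0.198)/(2·(0.409+0.198)) = 0.3239/1.214 = 0.2668 m.
Re = ρVD_h/μ = 1.36·1.13·0.2668/1.91e-05 = 2.147e+04.
ε/D_h = 4.4e-05/0.2668 = 0.000165; Haaland gives 1/√f = -1.8 log₁₀[1.48e-05+0.000321] = 6.252, so f = 0.02558.
ΔP = f(L/D_h)(ρV²/2) = 0.02558·140/0.2668·0.8683 = 11.65 Pa.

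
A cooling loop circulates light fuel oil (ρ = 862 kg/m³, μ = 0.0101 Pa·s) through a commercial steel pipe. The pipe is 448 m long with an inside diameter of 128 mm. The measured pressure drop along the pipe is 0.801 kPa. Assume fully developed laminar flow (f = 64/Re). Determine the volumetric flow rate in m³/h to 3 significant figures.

Q ≈ 4.20 m³/h

For laminar flow, f = 64/Re with Re = ρVD/μ, so Darcy-Weisbach reduces to ΔP = 32μLV/D². Solving for V: V = ΔP·D²/(32μL) = 801·(0.128)²/(32·0.0101·448) = 0.09064 m/s.
Check: Re = ρVD/μ = 862·0.09064·0.128/0.0101 = 990.1 < 2300, so the laminar assumption holds.
Q = V·A = 0.09064·(π/4·0.128²) = 0.001166 m³/s = 4.20 m³/h.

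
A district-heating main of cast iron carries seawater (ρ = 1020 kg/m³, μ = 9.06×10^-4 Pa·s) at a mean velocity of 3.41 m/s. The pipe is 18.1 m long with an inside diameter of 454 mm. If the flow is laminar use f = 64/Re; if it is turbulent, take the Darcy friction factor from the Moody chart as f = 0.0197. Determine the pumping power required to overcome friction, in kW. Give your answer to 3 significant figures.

Reynolds number Re = ρVD/μ = 1020 · 3.41 · 0.454 / 0.000906 = 1.743e+06.
Re > 4000 → turbulent; use the Moody-chart value f = 0.0197.
Darcy-Weisbach: ΔP = f(L/D)(ρV²/2) = 0.0197·(18.1/0.454)·(1020·3.41²/2) = 0.0197·39.87·5930 = 4658 Pa.
Q = V·A = 3.41·0.1619 = 0.552 m³/s.
Pumping power P = QΔP = 0.552·4658 = 2571 W = 2.57 kW.

P ≈ 2.57 kW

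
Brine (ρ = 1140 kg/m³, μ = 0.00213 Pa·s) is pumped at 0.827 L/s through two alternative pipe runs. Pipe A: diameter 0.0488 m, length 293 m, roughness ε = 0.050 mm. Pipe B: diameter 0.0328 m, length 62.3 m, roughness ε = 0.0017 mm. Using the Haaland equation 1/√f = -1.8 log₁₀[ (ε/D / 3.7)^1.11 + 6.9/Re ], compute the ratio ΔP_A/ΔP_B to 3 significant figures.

ΔP_A/ΔP_B ≈ 0.749

Pipe A: V = Q/A = 0.000827/0.00187 = 0.4422 m/s; Re = 1.155e+04; ε/D = 0.00102; Haaland → f = 0.03113; ΔP_A = f(L/D)(ρV²/2) = 2.083e+04 Pa.
Pipe B: V = Q/A = 0.000827/0.000845 = 0.9787 m/s; Re = 1.718e+04; ε/D = 5.18e-05; Haaland → f = 0.02683; ΔP_B = f(L/D)(ρV²/2) = 2.782e+04 Pa.
ΔP_A/ΔP_B = 2.083e+04/2.782e+04 = 0.749.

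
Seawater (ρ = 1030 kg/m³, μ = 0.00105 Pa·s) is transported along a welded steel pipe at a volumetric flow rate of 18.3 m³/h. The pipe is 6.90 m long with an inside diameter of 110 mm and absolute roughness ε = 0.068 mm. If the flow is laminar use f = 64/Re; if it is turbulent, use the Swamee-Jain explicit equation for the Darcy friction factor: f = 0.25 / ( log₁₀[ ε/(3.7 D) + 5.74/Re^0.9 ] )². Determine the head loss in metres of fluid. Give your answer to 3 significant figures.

h_f ≈ 0.0206 m

Q = 18.3 m³/h = 18.3/3600 = 0.005083 m³/s.
Cross-sectional area A = πD²/4 = π(0.11)²/4 = 0.009503 m²; mean velocity V = Q/A = 0.005083/0.009503 = 0.5349 m/s.
Reynolds number Re = ρVD/μ = 1030 · 0.5349 · 0.11 / 0.00105 = 5.772e+04.
Re > 4000 → turbulent. Relative roughness ε/D = 6.8e-05/0.11 = 0.000618. Swamee-Jain: f = 0.25/(log₁₀[0.000618/3.7 + 5.74/5.772e+04^0.9])² = 0.25/(log₁₀[0.000167 + 0.000298])² = 0.25/(-3.333)² = 0.02251.
Darcy-Weisbach: ΔP = f(L/D)(ρV²/2) = 0.02251·(6.9/0.11)·(1030·0.5349²/2) = 0.02251·62.73·147.4 = 208 Pa.
Head loss h_f = ΔP/(ρg) = 208/(1030·9.81) = 0.0206 m.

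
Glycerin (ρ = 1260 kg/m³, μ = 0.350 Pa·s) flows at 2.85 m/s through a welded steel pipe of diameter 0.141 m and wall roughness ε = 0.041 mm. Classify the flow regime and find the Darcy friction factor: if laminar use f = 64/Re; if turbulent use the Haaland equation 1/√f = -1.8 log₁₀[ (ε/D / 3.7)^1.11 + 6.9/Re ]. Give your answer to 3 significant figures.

Re = ρVD/μ = 1260·2.85·0.141/0.35 = 1447.
Re < 2300 → laminar, so f = 64/Re = 0.04424 (roughness is irrelevant in laminar flow).

f ≈ 0.0442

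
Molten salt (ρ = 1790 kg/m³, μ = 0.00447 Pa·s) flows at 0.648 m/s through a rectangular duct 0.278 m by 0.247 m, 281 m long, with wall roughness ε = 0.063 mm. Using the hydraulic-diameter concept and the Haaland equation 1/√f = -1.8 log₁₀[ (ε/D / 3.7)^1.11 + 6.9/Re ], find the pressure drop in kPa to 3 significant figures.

ΔP ≈ 8.17 kPa

Hydraulic diameter D_h = 4A/P = 4·(0.278·0.247)/(2·(0.278+0.247)) = 0.2747/1.05 = 0.2616 m.
Re = ρVD_h/μ = 1790·0.648·0.2616/0.00447 = 6.788e+04.
ε/D_h = 6.3e-05/0.2616 = 0.000241; Haaland gives 1/√f = -1.8 log₁₀[2.25e-05+0.000102] = 7.031, so f = 0.02023.
ΔP = f(L/D_h)(ρV²/2) = 0.02023·281/0.2616·375.8 = 8167 Pa.
ΔP = 8.17 kPa.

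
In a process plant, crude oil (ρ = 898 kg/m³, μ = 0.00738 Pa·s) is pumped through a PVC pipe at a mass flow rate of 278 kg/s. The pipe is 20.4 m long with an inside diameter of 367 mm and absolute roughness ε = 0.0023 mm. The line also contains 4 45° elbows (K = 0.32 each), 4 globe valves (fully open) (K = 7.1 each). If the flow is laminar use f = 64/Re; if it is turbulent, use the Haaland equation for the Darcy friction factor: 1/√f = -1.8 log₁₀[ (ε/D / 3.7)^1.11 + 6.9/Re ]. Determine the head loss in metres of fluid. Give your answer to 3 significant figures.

h_f ≈ 13.4 m

A = πD²/4 = π(0.367)²/4 = 0.1058 m²; mean velocity V = ṁ/(ρA) = 278/(898 · 0.1058) = 2.926 m/s.
Reynolds number Re = ρVD/μ = 898 · 2.926 · 0.367 / 0.00738 = 1.307e+05.
Re > 4000 → turbulent. Relative roughness ε/D = 2.3e-06/0.367 = 6.27e-06. Haaland: 1/√f = -1.8 log₁₀[(6.27e-06/3.7)^1.11 + 6.9/1.307e+05] = -1.8 log₁₀[3.93e-07 + 5.28e-05] = 7.693, so f = 0.01689.
Total minor-loss coefficient ΣK = 4·0.32 + 4·7.1 = 29.7.
ΔP = [f·L/D + ΣK]·(ρV²/2) = [0.01689·20.4/0.367 + 29.7]·(898·2.926²/2) = [0.9391 + 29.7]·3845 = 1.177e+05 Pa.
Head loss h_f = ΔP/(ρg) = 1.177e+05/(898·9.81) = 13.4 m.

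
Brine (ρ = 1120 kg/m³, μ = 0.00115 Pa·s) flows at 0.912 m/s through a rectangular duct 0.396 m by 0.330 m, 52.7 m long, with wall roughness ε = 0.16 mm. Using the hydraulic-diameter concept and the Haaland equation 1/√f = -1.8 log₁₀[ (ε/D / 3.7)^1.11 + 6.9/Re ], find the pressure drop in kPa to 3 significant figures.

ΔP ≈ 1.20 kPa

Hydraulic diameter D_h = 4A/P = 4·(0.396·0.33)/(2·(0.396+0.33)) = 0.5227/1.452 = 0.36 m.
Re = ρVD_h/μ = 1120·0.912·0.36/0.00115 = 3.198e+05.
ε/D_h = 0.00016/0.36 = 0.000444; Haaland gives 1/√f = -1.8 log₁₀[4.45e-05+2.16e-05] = 7.524, so f = 0.01767.
ΔP = f(L/D_h)(ρV²/2) = 0.01767·52.7/0.36·465.8 = 1204 Pa.
ΔP = 1.20 kPa.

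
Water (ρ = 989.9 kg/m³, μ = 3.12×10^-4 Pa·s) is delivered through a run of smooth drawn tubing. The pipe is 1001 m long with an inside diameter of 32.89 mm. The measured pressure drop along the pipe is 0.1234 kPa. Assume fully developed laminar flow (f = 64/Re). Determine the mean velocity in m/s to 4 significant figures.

For laminar flow, f = 64/Re with Re = ρVD/μ, so Darcy-Weisbach reduces to ΔP = 32μLV/D². Solving for V: V = ΔP·D²/(32μL) = 123.4·(0.03289)²/(32·0.000312·1001) = 0.01336 m/s.
Check: Re = ρVD/μ = 989.9·0.01336·0.03289/0.000312 = 1394 < 2300, so the laminar assumption holds.

V ≈ 0.01336 m/s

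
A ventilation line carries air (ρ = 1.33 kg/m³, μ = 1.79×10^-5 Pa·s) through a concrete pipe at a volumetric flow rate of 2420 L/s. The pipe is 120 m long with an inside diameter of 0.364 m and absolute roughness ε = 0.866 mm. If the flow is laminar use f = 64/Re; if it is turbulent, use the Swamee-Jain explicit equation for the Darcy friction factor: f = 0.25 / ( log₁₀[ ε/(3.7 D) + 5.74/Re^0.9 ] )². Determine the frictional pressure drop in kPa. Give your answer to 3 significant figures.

ΔP ≈ 2.95 kPa

Q = 2420 L/s = 2420/1000 = 2.42 m³/s.
Cross-sectional area A = πD²/4 = π(0.364)²/4 = 0.1041 m²; mean velocity V = Q/A = 2.42/0.1041 = 23.26 m/s.
Reynolds number Re = ρVD/μ = 1.33 · 23.26 · 0.364 / 1.79e-05 = 6.29e+05.
Re > 4000 → turbulent. Relative roughness ε/D = 0.000866/0.364 = 0.00238. Swamee-Jain: f = 0.25/(log₁₀[0.00238/3.7 + 5.74/6.29e+05^0.9])² = 0.25/(log₁₀[0.000643 + 3.47e-05])² = 0.25/(-3.169)² = 0.02489.
Darcy-Weisbach: ΔP = f(L/D)(ρV²/2) = 0.02489·(120/0.364)·(1.33·23.26²/2) = 0.02489·329.7·359.6 = 2952 Pa.
ΔP = 2952 Pa = 2.95 kPa.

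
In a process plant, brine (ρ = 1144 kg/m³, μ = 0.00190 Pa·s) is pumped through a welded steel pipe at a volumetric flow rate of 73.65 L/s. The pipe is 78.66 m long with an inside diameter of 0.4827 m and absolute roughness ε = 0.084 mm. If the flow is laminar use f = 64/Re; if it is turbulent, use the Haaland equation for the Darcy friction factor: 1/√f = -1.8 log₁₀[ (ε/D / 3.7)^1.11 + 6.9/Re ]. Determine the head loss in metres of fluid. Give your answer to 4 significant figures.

Q = 73.65 L/s = 73.65/1000 = 0.07365 m³/s.
Cross-sectional area A = πD²/4 = π(0.4827)²/4 = 0.183 m²; mean velocity V = Q/A = 0.07365/0.183 = 0.4025 m/s.
Reynolds number Re = ρVD/μ = 1144 · 0.4025 · 0.4827 / 0.0019 = 1.17e+05.
Re > 4000 → turbulent. Relative roughness ε/D = 8.4e-05/0.4827 = 0.000174. Haaland: 1/√f = -1.8 log₁₀[(0.000174/3.7)^1.11 + 6.9/1.17e+05] = -1.8 log₁₀[1.57e-05 + 5.9e-05] = 7.428, so f = 0.01812.
Darcy-Weisbach: ΔP = f(L/D)(ρV²/2) = 0.01812·(78.66/0.4827)·(1144·0.4025²/2) = 0.01812·163·92.65 = 273.6 Pa.
Head loss h_f = ΔP/(ρg) = 273.6/(1144·9.81) = 0.02438 m.

h_f ≈ 0.02438 m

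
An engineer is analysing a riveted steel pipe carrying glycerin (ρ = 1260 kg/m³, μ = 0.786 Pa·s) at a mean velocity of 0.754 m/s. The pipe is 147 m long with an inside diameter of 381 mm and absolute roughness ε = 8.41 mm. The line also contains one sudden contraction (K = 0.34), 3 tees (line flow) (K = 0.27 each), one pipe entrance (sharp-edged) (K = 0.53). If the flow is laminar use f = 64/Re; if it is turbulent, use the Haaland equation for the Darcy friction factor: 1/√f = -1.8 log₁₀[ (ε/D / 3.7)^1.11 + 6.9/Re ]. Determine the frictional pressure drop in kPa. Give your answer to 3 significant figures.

ΔP ≈ 19.8 kPa

Reynolds number Re = ρVD/μ = 1260 · 0.754 · 0.381 / 0.786 = 460.5.
Re < 2300 → laminar flow, so f = 64/Re = 64/460.5 = 0.139 (the turbulent correlation is not needed).
Total minor-loss coefficient ΣK = 1·0.34 + 3·0.27 + 1·0.53 = 1.68.
ΔP = [f·L/D + ΣK]·(ρV²/2) = [0.139·147/0.381 + 1.68]·(1260·0.754²/2) = [53.62 + 1.68]·358.2 = 1.981e+04 Pa.
ΔP = 1.981e+04 Pa = 19.8 kPa.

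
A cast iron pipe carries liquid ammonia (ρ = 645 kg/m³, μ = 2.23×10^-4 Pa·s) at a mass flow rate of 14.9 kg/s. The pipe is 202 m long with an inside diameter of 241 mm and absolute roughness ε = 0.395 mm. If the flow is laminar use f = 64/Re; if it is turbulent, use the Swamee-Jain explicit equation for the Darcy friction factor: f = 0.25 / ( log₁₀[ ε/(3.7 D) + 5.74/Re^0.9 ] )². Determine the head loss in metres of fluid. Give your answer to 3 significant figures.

h_f ≈ 0.252 m

A = πD²/4 = π(0.241)²/4 = 0.04562 m²; mean velocity V = ṁ/(ρA) = 14.9/(645 · 0.04562) = 0.5064 m/s.
Reynolds number Re = ρVD/μ = 645 · 0.5064 · 0.241 / 0.000223 = 3.53e+05.
Re > 4000 → turbulent. Relative roughness ε/D = 0.000395/0.241 = 0.00164. Swamee-Jain: f = 0.25/(log₁₀[0.00164/3.7 + 5.74/3.53e+05^0.9])² = 0.25/(log₁₀[0.000443 + 5.83e-05])² = 0.25/(-3.3)² = 0.02296.
Darcy-Weisbach: ΔP = f(L/D)(ρV²/2) = 0.02296·(202/0.241)·(645·0.5064²/2) = 0.02296·838.2·82.71 = 1592 Pa.
Head loss h_f = ΔP/(ρg) = 1592/(645·9.81) = 0.252 m.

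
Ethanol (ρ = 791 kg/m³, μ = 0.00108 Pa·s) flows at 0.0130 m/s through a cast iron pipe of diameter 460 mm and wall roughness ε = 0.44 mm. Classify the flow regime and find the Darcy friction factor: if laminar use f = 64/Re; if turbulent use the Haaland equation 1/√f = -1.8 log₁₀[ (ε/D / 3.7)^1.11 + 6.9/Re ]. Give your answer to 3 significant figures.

f ≈ 0.0401

Re = ρVD/μ = 791·0.013·0.46/0.00108 = 4380.
Re > 4000 → turbulent. ε/D = 0.00044/0.46 = 0.000957; Haaland: 1/√f = -1.8 log₁₀[0.000104 + 0.00158] = 4.995, so f = 0.04009.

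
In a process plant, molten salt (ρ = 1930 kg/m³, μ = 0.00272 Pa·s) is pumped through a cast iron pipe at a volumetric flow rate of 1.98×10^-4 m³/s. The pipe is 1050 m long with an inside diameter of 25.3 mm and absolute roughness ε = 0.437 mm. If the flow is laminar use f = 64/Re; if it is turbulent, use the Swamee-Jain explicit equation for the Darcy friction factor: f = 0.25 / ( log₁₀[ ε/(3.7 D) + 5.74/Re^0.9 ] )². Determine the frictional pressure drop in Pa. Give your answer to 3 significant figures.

ΔP ≈ 327000 Pa

Cross-sectional area A = πD²/4 = π(0.0253)²/4 = 0.0005027 m²; mean velocity V = Q/A = 0.000198/0.0005027 = 0.3939 m/s.
Reynolds number Re = ρVD/μ = 1930 · 0.3939 · 0.0253 / 0.00272 = 7070.
Re > 4000 → turbulent. Relative roughness ε/D = 0.000437/0.0253 = 0.0173. Swamee-Jain: f = 0.25/(log₁₀[0.0173/3.7 + 5.74/7070^0.9])² = 0.25/(log₁₀[0.00467 + 0.00197])² = 0.25/(-2.178)² = 0.0527.
Darcy-Weisbach: ΔP = f(L/D)(ρV²/2) = 0.0527·(1050/0.0253)·(1930·0.3939²/2) = 0.0527·4.15e+04·149.7 = 3.274e+05 Pa.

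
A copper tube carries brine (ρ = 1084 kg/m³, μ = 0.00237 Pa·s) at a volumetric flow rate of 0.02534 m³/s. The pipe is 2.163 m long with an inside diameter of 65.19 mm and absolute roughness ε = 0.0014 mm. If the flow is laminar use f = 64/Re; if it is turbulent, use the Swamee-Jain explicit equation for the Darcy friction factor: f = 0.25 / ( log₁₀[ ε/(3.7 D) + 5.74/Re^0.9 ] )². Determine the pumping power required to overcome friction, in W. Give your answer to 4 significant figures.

P ≈ 403.8 W

Cross-sectional area A = πD²/4 = π(0.06519)²/4 = 0.003338 m²; mean velocity V = Q/A = 0.02534/0.003338 = 7.592 m/s.
Reynolds number Re = ρVD/μ = 1084 · 7.592 · 0.06519 / 0.00237 = 2.264e+05.
Re > 4000 → turbulent. Relative roughness ε/D = 1.4e-06/0.06519 = 2.15e-05. Swamee-Jain: f = 0.25/(log₁₀[2.15e-05/3.7 + 5.74/2.264e+05^0.9])² = 0.25/(log₁₀[5.8e-06 + 8.7e-05])² = 0.25/(-4.032)² = 0.01538.
Darcy-Weisbach: ΔP = f(L/D)(ρV²/2) = 0.01538·(2.163/0.06519)·(1084·7.592²/2) = 0.01538·33.18·3.124e+04 = 1.594e+04 Pa.
Pumping power P = QΔP = 0.02534·1.594e+04 = 403.84 W = 403.8 W.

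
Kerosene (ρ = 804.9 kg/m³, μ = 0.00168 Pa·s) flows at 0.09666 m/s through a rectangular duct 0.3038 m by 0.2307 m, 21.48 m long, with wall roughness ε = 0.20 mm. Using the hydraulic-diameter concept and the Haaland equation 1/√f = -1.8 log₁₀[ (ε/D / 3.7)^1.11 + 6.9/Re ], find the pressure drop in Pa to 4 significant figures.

ΔP ≈ 9.355 Pa

Hydraulic diameter D_h = 4A/P = 4·(0.3038·0.2307)/(2·(0.3038+0.2307)) = 0.2803/1.069 = 0.2623 m.
Re = ρVD_h/μ = 804.9·0.09666·0.2623/0.00168 = 1.214e+04.
ε/D_h = 0.0002/0.2623 = 0.000763; Haaland gives 1/√f = -1.8 log₁₀[8.1e-05+0.000568] = 5.738, so f = 0.03037.
ΔP = f(L/D_h)(ρV²/2) = 0.03037·21.48/0.2623·3.76 = 9.355 Pa.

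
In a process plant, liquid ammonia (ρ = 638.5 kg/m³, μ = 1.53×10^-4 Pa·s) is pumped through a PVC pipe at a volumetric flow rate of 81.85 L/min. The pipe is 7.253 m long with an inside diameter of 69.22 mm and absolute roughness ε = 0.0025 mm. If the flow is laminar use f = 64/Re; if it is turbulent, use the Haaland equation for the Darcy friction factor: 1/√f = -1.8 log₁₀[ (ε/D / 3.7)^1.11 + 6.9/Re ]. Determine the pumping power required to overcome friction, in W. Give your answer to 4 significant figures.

P ≈ 0.1068 W

Q = 81.85 L/min = 81.85/60000 = 0.001364 m³/s.
Cross-sectional area A = πD²/4 = π(0.06922)²/4 = 0.003763 m²; mean velocity V = Q/A = 0.001364/0.003763 = 0.3625 m/s.
Reynolds number Re = ρVD/μ = 638.5 · 0.3625 · 0.06922 / 0.000153 = 1.047e+05.
Re > 4000 → turbulent. Relative roughness ε/D = 2.5e-06/0.06922 = 3.61e-05. Haaland: 1/√f = -1.8 log₁₀[(3.61e-05/3.7)^1.11 + 6.9/1.047e+05] = -1.8 log₁₀[2.74e-06 + 6.59e-05] = 7.494, so f = 0.01781.
Darcy-Weisbach: ΔP = f(L/D)(ρV²/2) = 0.01781·(7.253/0.06922)·(638.5·0.3625²/2) = 0.01781·104.8·41.95 = 78.27 Pa.
Pumping power P = QΔP = 0.001364·78.27 = 0.10677 W = 0.1068 W.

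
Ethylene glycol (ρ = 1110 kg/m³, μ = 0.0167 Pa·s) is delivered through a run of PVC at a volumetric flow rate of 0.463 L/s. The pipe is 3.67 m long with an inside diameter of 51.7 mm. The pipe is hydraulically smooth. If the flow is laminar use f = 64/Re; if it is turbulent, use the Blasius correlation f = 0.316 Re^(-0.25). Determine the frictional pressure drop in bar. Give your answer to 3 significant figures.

ΔP ≈ 0.00162 bar

Q = 0.463 L/s = 0.463/1000 = 0.000463 m³/s.
Cross-sectional area A = πD²/4 = π(0.0517)²/4 = 0.002099 m²; mean velocity V = Q/A = 0.000463/0.002099 = 0.2206 m/s.
Reynolds number Re = ρVD/μ = 1110 · 0.2206 · 0.0517 / 0.0167 = 757.9.
Re < 2300 → laminar flow, so f = 64/Re = 64/757.9 = 0.08444 (the turbulent correlation is not needed).
Darcy-Weisbach: ΔP = f(L/D)(ρV²/2) = 0.08444·(3.67/0.0517)·(1110·0.2206²/2) = 0.08444·70.99·27 = 161.8 Pa.
ΔP = 161.8 Pa = 0.00162 bar.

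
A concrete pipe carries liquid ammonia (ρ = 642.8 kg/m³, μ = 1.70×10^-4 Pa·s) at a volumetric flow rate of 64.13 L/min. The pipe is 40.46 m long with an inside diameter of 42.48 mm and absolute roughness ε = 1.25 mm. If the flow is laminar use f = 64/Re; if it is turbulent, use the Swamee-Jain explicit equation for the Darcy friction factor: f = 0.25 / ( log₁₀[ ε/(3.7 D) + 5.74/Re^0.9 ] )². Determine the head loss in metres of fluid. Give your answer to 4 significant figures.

h_f ≈ 1.578 m

Q = 64.13 L/min = 64.13/60000 = 0.001069 m³/s.
Cross-sectional area A = πD²/4 = π(0.04248)²/4 = 0.001417 m²; mean velocity V = Q/A = 0.001069/0.001417 = 0.7541 m/s.
Reynolds number Re = ρVD/μ = 642.8 · 0.7541 · 0.04248 / 0.00017 = 1.211e+05.
Re > 4000 → turbulent. Relative roughness ε/D = 0.00125/0.04248 = 0.0294. Swamee-Jain: f = 0.25/(log₁₀[0.0294/3.7 + 5.74/1.211e+05^0.9])² = 0.25/(log₁₀[0.00795 + 0.000153])² = 0.25/(-2.091)² = 0.05717.
Darcy-Weisbach: ΔP = f(L/D)(ρV²/2) = 0.05717·(40.46/0.04248)·(642.8·0.7541²/2) = 0.05717·952.4·182.8 = 9953 Pa.
Head loss h_f = ΔP/(ρg) = 9953/(642.8·9.81) = 1.578 m.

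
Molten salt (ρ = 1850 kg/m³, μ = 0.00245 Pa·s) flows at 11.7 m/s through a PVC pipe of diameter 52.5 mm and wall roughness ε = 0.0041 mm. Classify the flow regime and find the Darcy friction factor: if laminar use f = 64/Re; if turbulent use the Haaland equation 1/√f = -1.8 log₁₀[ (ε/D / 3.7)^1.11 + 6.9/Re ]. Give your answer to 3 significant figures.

f ≈ 0.0141

Re = ρVD/μ = 1850·11.7·0.0525/0.00245 = 4.638e+05.
Re > 4000 → turbulent. ε/D = 4.1e-06/0.0525 = 7.81e-05; Haaland: 1/√f = -1.8 log₁₀[6.46e-06 + 1.49e-05] = 8.408, so f = 0.01415.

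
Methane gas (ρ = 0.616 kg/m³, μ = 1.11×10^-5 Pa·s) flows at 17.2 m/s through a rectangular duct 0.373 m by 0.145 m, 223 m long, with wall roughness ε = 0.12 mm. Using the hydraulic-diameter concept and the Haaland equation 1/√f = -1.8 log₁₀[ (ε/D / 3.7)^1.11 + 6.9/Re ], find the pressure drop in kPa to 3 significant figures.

Hydraulic diameter D_h = 4A/P = 4·(0.373·0.145)/(2·(0.373+0.145)) = 0.2163/1.036 = 0.2088 m.
Re = ρVD_h/μ = 0.616·17.2·0.2088/1.11e-05 = 1.993e+05.
ε/D_h = 0.00012/0.2088 = 0.000575; Haaland gives 1/√f = -1.8 log₁₀[5.92e-05+3.46e-05] = 7.25, so f = 0.01902.
ΔP = f(L/D_h)(ρV²/2) = 0.01902·223/0.2088·91.12 = 1851 Pa.
ΔP = 1.85 kPa.

ΔP ≈ 1.85 kPa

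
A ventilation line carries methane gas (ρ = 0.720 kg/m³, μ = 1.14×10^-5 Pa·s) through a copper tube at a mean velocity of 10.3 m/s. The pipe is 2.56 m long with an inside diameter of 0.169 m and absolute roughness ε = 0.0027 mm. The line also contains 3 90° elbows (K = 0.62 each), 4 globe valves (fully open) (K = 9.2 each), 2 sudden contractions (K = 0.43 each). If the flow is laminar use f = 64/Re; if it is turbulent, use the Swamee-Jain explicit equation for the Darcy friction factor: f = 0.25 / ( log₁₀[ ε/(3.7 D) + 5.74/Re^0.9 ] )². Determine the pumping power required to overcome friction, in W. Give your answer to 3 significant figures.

Reynolds number Re = ρVD/μ = 0.72 · 10.3 · 0.169 / 1.14e-05 = 1.099e+05.
Re > 4000 → turbulent. Relative roughness ε/D = 2.7e-06/0.169 = 1.6e-05. Swamee-Jain: f = 0.25/(log₁₀[1.6e-05/3.7 + 5.74/1.099e+05^0.9])² = 0.25/(log₁₀[4.32e-06 + 0.000167])² = 0.25/(-3.767)² = 0.01762.
Total minor-loss coefficient ΣK = 3·0.62 + 4·9.2 + 2·0.43 = 39.5.
ΔP = [f·L/D + ΣK]·(ρV²/2) = [0.01762·2.56/0.169 + 39.5]·(0.72·10.3²/2) = [0.2669 + 39.5]·38.19 = 1520 Pa.
Q = V·A = 10.3·0.02243 = 0.231 m³/s.
Pumping power P = QΔP = 0.231·1520 = 351.1 W = 351 W.

P ≈ 351 W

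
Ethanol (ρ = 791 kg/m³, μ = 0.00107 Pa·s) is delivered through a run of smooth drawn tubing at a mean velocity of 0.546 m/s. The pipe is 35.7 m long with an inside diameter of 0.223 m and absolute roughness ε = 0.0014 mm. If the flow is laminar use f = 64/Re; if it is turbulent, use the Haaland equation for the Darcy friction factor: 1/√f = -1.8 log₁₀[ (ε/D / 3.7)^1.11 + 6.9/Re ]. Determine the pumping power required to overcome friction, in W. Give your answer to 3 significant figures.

Reynolds number Re = ρVD/μ = 791 · 0.546 · 0.223 / 0.00107 = 9.001e+04.
Re > 4000 → turbulent. Relative roughness ε/D = 1.4e-06/0.223 = 6.28e-06. Haaland: 1/√f = -1.8 log₁₀[(6.28e-06/3.7)^1.11 + 6.9/9.001e+04] = -1.8 log₁₀[3.93e-07 + 7.67e-05] = 7.404, so f = 0.01824.
Darcy-Weisbach: ΔP = f(L/D)(ρV²/2) = 0.01824·(35.7/0.223)·(791·0.546²/2) = 0.01824·160.1·117.9 = 344.3 Pa.
Q = V·A = 0.546·0.03906 = 0.02133 m³/s.
Pumping power P = QΔP = 0.02133·344.3 = 7.343 W = 7.34 W.

P ≈ 7.34 W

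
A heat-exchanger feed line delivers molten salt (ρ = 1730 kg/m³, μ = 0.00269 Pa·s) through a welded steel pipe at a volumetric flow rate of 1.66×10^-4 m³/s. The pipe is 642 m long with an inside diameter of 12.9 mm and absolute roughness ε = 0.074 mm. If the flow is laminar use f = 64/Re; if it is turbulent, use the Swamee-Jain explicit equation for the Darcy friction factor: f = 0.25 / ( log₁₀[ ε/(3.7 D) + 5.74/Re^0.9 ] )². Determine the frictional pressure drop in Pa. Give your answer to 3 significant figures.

ΔP ≈ 2.70×10^6 Pa

Cross-sectional area A = πD²/4 = π(0.0129)²/4 = 0.0001307 m²; mean velocity V = Q/A = 0.000166/0.0001307 = 1.27 m/s.
Reynolds number Re = ρVD/μ = 1730 · 1.27 · 0.0129 / 0.00269 = 1.054e+04.
Re > 4000 → turbulent. Relative roughness ε/D = 7.4e-05/0.0129 = 0.00574. Swamee-Jain: f = 0.25/(log₁₀[0.00574/3.7 + 5.74/1.054e+04^0.9])² = 0.25/(log₁₀[0.00155 + 0.00138])² = 0.25/(-2.534)² = 0.03894.
Darcy-Weisbach: ΔP = f(L/D)(ρV²/2) = 0.03894·(642/0.0129)·(1730·1.27²/2) = 0.03894·4.977e+04·1395 = 2.704e+06 Pa.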